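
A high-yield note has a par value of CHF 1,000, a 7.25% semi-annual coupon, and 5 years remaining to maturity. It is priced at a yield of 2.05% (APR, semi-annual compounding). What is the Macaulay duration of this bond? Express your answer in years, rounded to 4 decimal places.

4.3692 years

Periodic yield y = 0.01025. Discount each cash flow and weight by its period:
  t   CF        PV=CF/(1+0.01025)^t    t·PV
  1        36.25        35.8822        35.8822
  2        36.25        35.5181        71.0363
  3        36.25        35.1578       105.4733
  4        36.25        34.8011       139.2043
  5        36.25        34.4480       172.2399
  6        36.25        34.0985       204.5908
  7        36.25        33.7525       236.2675
  8        36.25        33.4101       267.2804
  9        36.25        33.0711       297.6397
  10    1,036.25       935.7847     9,357.8473
  Σ                  1,245.9240    10,887.4616
Price P = Σ PV = 1,245.9240.
Macaulay duration = Σ(t·PV) / P = 10,887.4616 / 1,245.9240 = 8.73846 half-year periods.
In years: 8.73846 / 2 = 4.36923 years.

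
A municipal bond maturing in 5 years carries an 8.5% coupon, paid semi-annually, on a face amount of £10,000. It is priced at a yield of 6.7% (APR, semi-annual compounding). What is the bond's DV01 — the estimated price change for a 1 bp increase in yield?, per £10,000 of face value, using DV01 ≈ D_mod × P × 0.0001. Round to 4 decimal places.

Periodic yield y = 0.0335.
  t   CF        PV=CF/(1+0.0335)^t    t·PV
  1       425.00       411.2240       411.2240
  2       425.00       397.8945       795.7891
  3       425.00       384.9971     1,154.9914
  4       425.00       372.5178     1,490.0711
  5       425.00       360.4429     1,802.2147
  6       425.00       348.7595     2,092.5570
  7       425.00       337.4548     2,362.1833
  8       425.00       326.5165     2,612.1317
  9       425.00       315.9327     2,843.3944
  10   10,425.00     7,498.4458    74,984.4575
  Σ                 10,754.1856    90,549.0143
P = 10,754.1856; D_Mac = 8.41989 half-year periods = 4.20994 yrs; D_mod = 4.07348 yrs.
DV01 ≈ 4.07348 × 10,754.1856 × 0.0001 = 4.380697.

£4.3807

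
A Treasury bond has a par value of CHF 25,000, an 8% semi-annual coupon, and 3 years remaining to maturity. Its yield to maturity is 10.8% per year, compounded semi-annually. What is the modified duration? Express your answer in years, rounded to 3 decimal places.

Periodic yield y = 0.054. First find Macaulay duration:
  t   CF        PV=CF/(1+0.054)^t    t·PV
  1     1,000.00       948.7666       948.7666
  2     1,000.00       900.1581     1,800.3161
  3     1,000.00       854.0399     2,562.1197
  4     1,000.00       810.2845     3,241.1382
  5     1,000.00       768.7709     3,843.8546
  6    26,000.00    18,963.9885   113,783.9308
  Σ                 23,246.0085   126,180.1261
P = 23,246.0085; Macaulay duration = 126,180.1261 / 23,246.0085 = 5.42803 half-year periods = 2.71402 years.
Modified duration = D_Mac / (1 + y) = 2.71402 / 1.054 = 2.57497 years.

2.575 years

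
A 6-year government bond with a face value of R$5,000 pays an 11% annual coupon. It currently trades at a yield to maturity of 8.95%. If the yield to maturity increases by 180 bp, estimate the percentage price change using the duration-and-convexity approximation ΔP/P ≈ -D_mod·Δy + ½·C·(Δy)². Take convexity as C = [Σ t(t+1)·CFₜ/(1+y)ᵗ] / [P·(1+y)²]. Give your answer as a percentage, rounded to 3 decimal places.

-7.441%

With y = 0.0895:
  t   CF        PV=CF/(1+0.0895)^t    t·PV        t(t+1)·PV
  1       550.00       504.8187       504.8187       1,009.6374
  2       550.00       463.3490       926.6980       2,780.0939
  3       550.00       425.2859     1,275.8577       5,103.4308
  4       550.00       390.3496     1,561.3984       7,806.9922
  5       550.00       358.2833     1,791.4163      10,748.4978
  6     5,550.00     3,318.4064    19,910.4386     139,373.0699
  Σ                  5,460.4929    25,970.6277     166,821.7221
P = 5,460.4929; D_Mac = 4.75610 yrs; D_mod = 4.36539 yrs; C = 25.73750.
Duration effect: -4.36539 × (+0.018) = -0.078577
Convexity effect: 0.5 × 25.73750 × (0.018)² = +0.0041695
ΔP/P ≈ -0.078577 + 0.0041695 = -0.074408 = -7.4408%.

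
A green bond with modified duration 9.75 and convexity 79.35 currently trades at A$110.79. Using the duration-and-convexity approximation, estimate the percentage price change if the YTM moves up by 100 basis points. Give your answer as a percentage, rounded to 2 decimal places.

Duration effect: -D_mod·Δy = -9.75 × (+0.01) = -0.097500
Convexity effect: ½·C·(Δy)² = 0.5 × 79.35 × (0.01)² = +0.0039675
ΔP/P ≈ -0.097500 + 0.0039675 = -0.0935325
= -9.35325%.

-9.35%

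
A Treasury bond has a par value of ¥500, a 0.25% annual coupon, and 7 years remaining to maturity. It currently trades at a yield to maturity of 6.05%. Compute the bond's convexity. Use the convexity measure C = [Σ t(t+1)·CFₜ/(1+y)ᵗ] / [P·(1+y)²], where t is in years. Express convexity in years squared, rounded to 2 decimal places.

With y = 0.0605:
  t   CF        PV=CF/(1+0.0605)^t    t·PV        t(t+1)·PV
  1         1.25         1.1787         1.1787           2.3574
  2         1.25         1.1114         2.2229           6.6687
  3         1.25         1.0480         3.1441          12.5765
  4         1.25         0.9883         3.9530          19.7650
  5         1.25         0.9319         4.6594          27.9562
  6         1.25         0.8787         5.2723          36.9059
  7       501.25       332.2612     2,325.8286      18,606.6292
  Σ                    338.3982     2,346.2590      18,712.8588
P = 338.3982.
Convexity = Σ t(t+1)·PV / [P·(1+y)²] = 18,712.8588 / (338.3982 × 1.124660) = 49.16892.

49.17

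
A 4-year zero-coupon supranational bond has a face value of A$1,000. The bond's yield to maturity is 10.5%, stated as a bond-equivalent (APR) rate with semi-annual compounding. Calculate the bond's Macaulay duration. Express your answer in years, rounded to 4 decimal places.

4.0000 years

A zero-coupon bond has a single cash flow at maturity, so its Macaulay duration equals its maturity: 4 years.
(Equivalently: 8 semi-annual periods ÷ 2 = 4 years.)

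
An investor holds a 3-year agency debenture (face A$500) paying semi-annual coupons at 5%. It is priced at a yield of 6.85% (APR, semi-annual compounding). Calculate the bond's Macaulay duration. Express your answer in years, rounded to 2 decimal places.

2.82 years

Periodic yield y = 0.03425. Discount each cash flow and weight by its period:
  t   CF        PV=CF/(1+0.03425)^t    t·PV
  1        12.50        12.0861        12.0861
  2        12.50        11.6858        23.3716
  3        12.50        11.2988        33.8965
  4        12.50        10.9247        43.6986
  5        12.50        10.5629        52.8144
  6       512.50       418.7364     2,512.4183
  Σ                    475.2946     2,678.2855
Price P = Σ PV = 475.2946.
Macaulay duration = Σ(t·PV) / P = 2,678.2855 / 475.2946 = 5.63500 half-year periods.
In years: 5.63500 / 2 = 2.81750 years.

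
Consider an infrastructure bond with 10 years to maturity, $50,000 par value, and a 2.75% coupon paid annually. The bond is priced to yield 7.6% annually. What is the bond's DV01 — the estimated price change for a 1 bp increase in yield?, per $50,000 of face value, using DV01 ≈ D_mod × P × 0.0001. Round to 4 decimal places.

Periodic yield y = 0.076.
  t   CF        PV=CF/(1+0.076)^t    t·PV
  1     1,375.00     1,277.8810     1,277.8810
  2     1,375.00     1,187.6218     2,375.2436
  3     1,375.00     1,103.7377     3,311.2132
  4     1,375.00     1,025.7785     4,103.1142
  5     1,375.00       953.3258     4,766.6289
  6     1,375.00       885.9905     5,315.9431
  7     1,375.00       823.4113     5,763.8788
  8     1,375.00       765.2521     6,122.0168
  9     1,375.00       711.2008     6,400.8075
  10   51,375.00    24,696.1425   246,961.4245
  Σ                 33,430.3420   286,398.1515
P = 33,430.3420; D_Mac = 8.56701 yrs; D_mod = 7.96191 yrs.
DV01 ≈ 7.96191 × 33,430.3420 × 0.0001 = 26.616929.

$26.6169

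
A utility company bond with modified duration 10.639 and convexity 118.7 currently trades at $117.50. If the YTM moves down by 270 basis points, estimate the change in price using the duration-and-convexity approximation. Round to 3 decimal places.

+$38.836

Duration effect: -D_mod·Δy = -10.639 × (-0.027) = +0.287253
Convexity effect: ½·C·(Δy)² = 0.5 × 118.7 × (-0.027)² = +0.04326615
ΔP/P ≈ +0.287253 + 0.04326615 = +0.33051915
ΔP ≈ 117.50 × (+0.33051915) = +38.836000125.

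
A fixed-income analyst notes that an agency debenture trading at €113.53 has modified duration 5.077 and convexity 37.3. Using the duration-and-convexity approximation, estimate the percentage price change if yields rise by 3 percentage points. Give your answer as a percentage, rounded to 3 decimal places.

-13.553%

Duration effect: -D_mod·Δy = -5.077 × (+0.03) = -0.152310
Convexity effect: ½·C·(Δy)² = 0.5 × 37.3 × (0.03)² = +0.0167850
ΔP/P ≈ -0.152310 + 0.0167850 = -0.135525
= -13.5525%.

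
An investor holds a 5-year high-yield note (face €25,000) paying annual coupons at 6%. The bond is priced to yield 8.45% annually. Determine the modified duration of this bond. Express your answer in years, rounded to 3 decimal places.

Periodic yield y = 0.0845. First find Macaulay duration:
  t   CF        PV=CF/(1+0.0845)^t    t·PV
  1     1,500.00     1,383.1259     1,383.1259
  2     1,500.00     1,275.3581     2,550.7162
  3     1,500.00     1,175.9872     3,527.9616
  4     1,500.00     1,084.3589     4,337.4355
  5    26,500.00    17,664.3675    88,321.8376
  Σ                 22,583.1975   100,121.0767
P = 22,583.1975; Macaulay duration = 100,121.0767 / 22,583.1975 = 4.43343 years.
Modified duration = D_Mac / (1 + y) = 4.43343 / 1.0845 = 4.08800 years.

4.088 years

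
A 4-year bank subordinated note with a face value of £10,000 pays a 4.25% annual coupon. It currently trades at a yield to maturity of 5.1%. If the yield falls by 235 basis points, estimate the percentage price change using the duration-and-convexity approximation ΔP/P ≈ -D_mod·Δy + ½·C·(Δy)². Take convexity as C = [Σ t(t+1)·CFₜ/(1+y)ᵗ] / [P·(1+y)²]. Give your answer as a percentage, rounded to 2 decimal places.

+8.86%

With y = 0.051:
  t   CF        PV=CF/(1+0.051)^t    t·PV        t(t+1)·PV
  1       425.00       404.3768       404.3768         808.7536
  2       425.00       384.7543       769.5086       2,308.5259
  3       425.00       366.0840     1,098.2521       4,393.0083
  4    10,425.00     8,544.0779    34,176.3116     170,881.5581
  Σ                  9,699.2930    36,448.4491     178,391.8459
P = 9,699.2930; D_Mac = 3.75785 yrs; D_mod = 3.57550 yrs; C = 16.65058.
Duration effect: -3.57550 × (-0.0235) = +0.084024
Convexity effect: 0.5 × 16.65058 × (-0.0235)² = +0.0045976
ΔP/P ≈ +0.084024 + 0.0045976 = +0.088622 = +8.8622%.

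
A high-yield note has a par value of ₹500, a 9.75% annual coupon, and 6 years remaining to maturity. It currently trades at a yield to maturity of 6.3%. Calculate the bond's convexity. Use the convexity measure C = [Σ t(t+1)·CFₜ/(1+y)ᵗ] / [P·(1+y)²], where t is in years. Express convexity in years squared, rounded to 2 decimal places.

28.27

With y = 0.063:
  t   CF        PV=CF/(1+0.063)^t    t·PV        t(t+1)·PV
  1        48.75        45.8608        45.8608          91.7215
  2        48.75        43.1428        86.2856         258.8567
  3        48.75        40.5859       121.7576         487.0304
  4        48.75        38.1805       152.7220         763.6099
  5        48.75        35.9177       179.5884       1,077.5305
  6       548.75       380.3426     2,282.0555      15,974.3883
  Σ                    584.0302     2,868.2698      18,653.1373
P = 584.0302.
Convexity = Σ t(t+1)·PV / [P·(1+y)²] = 18,653.1373 / (584.0302 × 1.129969) = 28.26507.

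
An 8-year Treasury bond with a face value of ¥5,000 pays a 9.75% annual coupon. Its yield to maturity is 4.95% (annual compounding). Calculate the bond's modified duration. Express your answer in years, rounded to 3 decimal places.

Periodic yield y = 0.0495. First find Macaulay duration:
  t   CF        PV=CF/(1+0.0495)^t    t·PV
  1       487.50       464.5069       464.5069
  2       487.50       442.5983       885.1966
  3       487.50       421.7230     1,265.1690
  4       487.50       401.8323     1,607.3292
  5       487.50       382.8798     1,914.3988
  6       487.50       364.8211     2,188.9267
  7       487.50       347.6142     2,433.2995
  8     5,487.50     3,728.3355    29,826.6843
  Σ                  6,554.3111    40,585.5109
P = 6,554.3111; Macaulay duration = 40,585.5109 / 6,554.3111 = 6.19219 years.
Modified duration = D_Mac / (1 + y) = 6.19219 / 1.0495 = 5.90013 years.

5.900 years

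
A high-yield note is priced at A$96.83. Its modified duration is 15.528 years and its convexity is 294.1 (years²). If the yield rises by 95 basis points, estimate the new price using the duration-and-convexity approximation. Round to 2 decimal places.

Duration effect: -D_mod·Δy = -15.528 × (+0.0095) = -0.147516
Convexity effect: ½·C·(Δy)² = 0.5 × 294.1 × (0.0095)² = +0.0132712625
ΔP/P ≈ -0.147516 + 0.0132712625 = -0.1342447375
New price ≈ 96.83 × (1 - 0.1342447375) = 83.831082067875.

A$83.83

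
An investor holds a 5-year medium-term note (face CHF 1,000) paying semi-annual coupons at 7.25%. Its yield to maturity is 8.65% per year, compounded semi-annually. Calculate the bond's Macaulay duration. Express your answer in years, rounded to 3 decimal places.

Periodic yield y = 0.04325. Discount each cash flow and weight by its period:
  t   CF        PV=CF/(1+0.04325)^t    t·PV
  1        36.25        34.7472        34.7472
  2        36.25        33.3067        66.6133
  3        36.25        31.9259        95.7776
  4        36.25        30.6023       122.4093
  5        36.25        29.3336       146.6682
  6        36.25        28.1176       168.7054
  7        36.25        26.9519       188.6632
  8        36.25        25.8345       206.6764
  9        36.25        24.7635       222.8717
  10    1,036.25       678.5481     6,785.4805
  Σ                    944.1313     8,038.6130
Price P = Σ PV = 944.1313.
Macaulay duration = Σ(t·PV) / P = 8,038.6130 / 944.1313 = 8.51430 half-year periods.
In years: 8.51430 / 2 = 4.25715 years.

4.257 years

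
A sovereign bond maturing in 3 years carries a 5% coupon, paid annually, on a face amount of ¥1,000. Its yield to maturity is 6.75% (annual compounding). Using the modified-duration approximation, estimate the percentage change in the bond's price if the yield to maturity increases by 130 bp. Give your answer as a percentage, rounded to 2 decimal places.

Periodic yield y = 0.0675. Modified duration first:
  t   CF        PV=CF/(1+0.0675)^t    t·PV
  1        50.00        46.8384        46.8384
  2        50.00        43.8767        87.7535
  3     1,050.00       863.1488     2,589.4463
  Σ                    953.8639     2,724.0381
P = 953.8639; D_Mac = 2.85579 yrs; D_mod = 2.85579/(1+0.0675) = 2.67522 yrs.
ΔP/P ≈ -D_mod · Δy = -2.67522 × (+0.013) = -0.034778 = -3.4778%.

-3.48%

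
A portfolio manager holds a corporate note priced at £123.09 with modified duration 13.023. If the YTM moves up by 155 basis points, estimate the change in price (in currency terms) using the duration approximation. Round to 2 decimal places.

Duration approximation: ΔP/P ≈ -D_mod · Δy = -13.023 × (+0.0155) = -0.2018565.
ΔP ≈ 123.09 × (-0.2018565) = -24.846516585.

-£24.85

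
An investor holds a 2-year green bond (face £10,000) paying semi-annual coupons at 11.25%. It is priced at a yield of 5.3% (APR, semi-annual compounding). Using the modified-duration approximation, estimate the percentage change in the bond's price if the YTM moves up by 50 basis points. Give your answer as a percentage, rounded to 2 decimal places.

-0.90%

Periodic yield y = 0.0265. Modified duration first:
  t   CF        PV=CF/(1+0.0265)^t    t·PV
  1       562.50       547.9786       547.9786
  2       562.50       533.8320     1,067.6640
  3       562.50       520.0507     1,560.1520
  4    10,562.50     9,513.2938    38,053.1750
  Σ                 11,115.1550    41,228.9696
P = 11,115.1550; D_Mac = 3.70926 half-year periods = 1.85463 yrs; D_mod = 1.85463/(1+0.0265) = 1.80675 yrs.
ΔP/P ≈ -D_mod · Δy = -1.80675 × (+0.005) = -0.009034 = -0.9034%.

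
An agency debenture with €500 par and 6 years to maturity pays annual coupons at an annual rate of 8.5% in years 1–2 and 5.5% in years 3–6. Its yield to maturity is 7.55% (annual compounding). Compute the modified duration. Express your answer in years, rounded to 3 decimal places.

Periodic yield y = 0.0755. First find Macaulay duration:
  t   CF        PV=CF/(1+0.0755)^t    t·PV
  1        42.50        39.5165        39.5165
  2        42.50        36.7424        73.4849
  3        27.50        22.1056        66.3167
  4        27.50        20.5537        82.2150
  5        27.50        19.1109        95.5544
  6       527.50       340.8474     2,045.0844
  Σ                    478.8765     2,402.1718
P = 478.8765; Macaulay duration = 2,402.1718 / 478.8765 = 5.01627 years.
Modified duration = D_Mac / (1 + y) = 5.01627 / 1.0755 = 4.66412 years.

4.664 years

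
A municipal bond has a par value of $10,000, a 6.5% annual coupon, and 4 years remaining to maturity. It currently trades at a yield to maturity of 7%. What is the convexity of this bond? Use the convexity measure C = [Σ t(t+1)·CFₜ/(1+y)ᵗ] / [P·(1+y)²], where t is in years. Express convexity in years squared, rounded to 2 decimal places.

With y = 0.07:
  t   CF        PV=CF/(1+0.07)^t    t·PV        t(t+1)·PV
  1       650.00       607.4766       607.4766       1,214.9533
  2       650.00       567.7352     1,135.4703       3,406.4110
  3       650.00       530.5936     1,591.7809       6,367.1234
  4    10,650.00     8,124.8340    32,499.3360     162,496.6802
  Σ                  9,830.6394    35,834.0639     173,485.1679
P = 9,830.6394.
Convexity = Σ t(t+1)·PV / [P·(1+y)²] = 173,485.1679 / (9,830.6394 × 1.144900) = 15.41392.

15.41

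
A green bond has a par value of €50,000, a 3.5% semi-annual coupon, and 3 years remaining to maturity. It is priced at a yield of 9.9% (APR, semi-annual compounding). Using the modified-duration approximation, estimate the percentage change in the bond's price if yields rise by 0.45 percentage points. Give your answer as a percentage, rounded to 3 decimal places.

-1.226%

Periodic yield y = 0.0495. Modified duration first:
  t   CF        PV=CF/(1+0.0495)^t    t·PV
  1       875.00       833.7303       833.7303
  2       875.00       794.4072     1,588.8144
  3       875.00       756.9387     2,270.8162
  4       875.00       721.2375     2,884.9499
  5       875.00       687.2201     3,436.1004
  6    50,875.00    38,072.3571   228,434.1423
  Σ                 41,865.8909   239,448.5535
P = 41,865.8909; D_Mac = 5.71942 half-year periods = 2.85971 yrs; D_mod = 2.85971/(1+0.0495) = 2.72483 yrs.
ΔP/P ≈ -D_mod · Δy = -2.72483 × (+0.0045) = -0.012262 = -1.2262%.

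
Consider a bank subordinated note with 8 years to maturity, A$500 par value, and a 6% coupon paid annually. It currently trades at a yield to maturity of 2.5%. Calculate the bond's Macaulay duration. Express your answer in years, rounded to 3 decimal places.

Periodic yield y = 0.025. Discount each cash flow and weight by its year:
  t   CF        PV=CF/(1+0.025)^t    t·PV
  1        30.00        29.2683        29.2683
  2        30.00        28.5544        57.1089
  3        30.00        27.8580        83.5739
  4        30.00        27.1785       108.7141
  5        30.00        26.5156       132.5781
  6        30.00        25.8689       155.2134
  7        30.00        25.2380       176.6657
  8       530.00       434.9957     3,479.9655
  Σ                    625.4774     4,223.0879
Price P = Σ PV = 625.4774.
Macaulay duration = Σ(t·PV) / P = 4,223.0879 / 625.4774 = 6.75178 years.

6.752 years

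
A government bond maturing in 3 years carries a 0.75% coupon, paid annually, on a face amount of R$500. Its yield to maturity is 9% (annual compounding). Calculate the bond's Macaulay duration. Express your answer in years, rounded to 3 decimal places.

2.975 years

Periodic yield y = 0.09. Discount each cash flow and weight by its year:
  t   CF        PV=CF/(1+0.09)^t    t·PV
  1         3.75         3.4404         3.4404
  2         3.75         3.1563         6.3126
  3       503.75       388.9874     1,166.9623
  Σ                    395.5841     1,176.7153
Price P = Σ PV = 395.5841.
Macaulay duration = Σ(t·PV) / P = 1,176.7153 / 395.5841 = 2.97463 years.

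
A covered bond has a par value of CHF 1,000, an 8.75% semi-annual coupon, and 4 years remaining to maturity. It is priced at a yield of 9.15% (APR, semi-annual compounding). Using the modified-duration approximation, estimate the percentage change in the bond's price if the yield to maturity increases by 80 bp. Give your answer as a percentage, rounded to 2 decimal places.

-2.64%

Periodic yield y = 0.04575. Modified duration first:
  t   CF        PV=CF/(1+0.04575)^t    t·PV
  1        43.75        41.8360        41.8360
  2        43.75        40.0057        80.0115
  3        43.75        38.2555       114.7666
  4        43.75        36.5819       146.3277
  5        43.75        34.9815       174.9076
  6        43.75        33.4511       200.7068
  7        43.75        31.9877       223.9139
  8     1,043.75       729.7490     5,837.9919
  Σ                    986.8486     6,820.4620
P = 986.8486; D_Mac = 6.91136 half-year periods = 3.45568 yrs; D_mod = 3.45568/(1+0.04575) = 3.30450 yrs.
ΔP/P ≈ -D_mod · Δy = -3.30450 × (+0.008) = -0.026436 = -2.6436%.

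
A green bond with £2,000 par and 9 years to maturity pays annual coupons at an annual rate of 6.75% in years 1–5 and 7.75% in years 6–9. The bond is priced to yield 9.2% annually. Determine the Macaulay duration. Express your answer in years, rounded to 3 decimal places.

Periodic yield y = 0.092. Discount each cash flow and weight by its year:
  t   CF        PV=CF/(1+0.092)^t    t·PV
  1       135.00       123.6264       123.6264
  2       135.00       113.2110       226.4219
  3       135.00       103.6730       311.0191
  4       135.00        94.9387       379.7547
  5       135.00        86.9402       434.7009
  6       155.00        91.4105       548.4627
  7       155.00        83.7092       585.9645
  8       155.00        76.6568       613.2543
  9     2,155.00       975.9859     8,783.8728
  Σ                  1,750.1516    12,007.0774
Price P = Σ PV = 1,750.1516.
Macaulay duration = Σ(t·PV) / P = 12,007.0774 / 1,750.1516 = 6.86059 years.

6.861 years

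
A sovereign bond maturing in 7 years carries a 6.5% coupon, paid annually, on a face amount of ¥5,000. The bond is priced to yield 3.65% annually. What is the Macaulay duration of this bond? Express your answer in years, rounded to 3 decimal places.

Periodic yield y = 0.0365. Discount each cash flow and weight by its year:
  t   CF        PV=CF/(1+0.0365)^t    t·PV
  1       325.00       313.5552       313.5552
  2       325.00       302.5135       605.0270
  3       325.00       291.8606       875.5817
  4       325.00       281.5828     1,126.3312
  5       325.00       271.6670     1,358.3348
  6       325.00       262.1003     1,572.6018
  7     5,325.00     4,143.1863    29,002.3044
  Σ                  5,866.4657    34,853.7363
Price P = Σ PV = 5,866.4657.
Macaulay duration = Σ(t·PV) / P = 34,853.7363 / 5,866.4657 = 5.94118 years.

5.941 years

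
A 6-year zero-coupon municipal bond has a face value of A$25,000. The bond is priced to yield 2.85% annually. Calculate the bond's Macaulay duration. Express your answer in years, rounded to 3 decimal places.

A zero-coupon bond has a single cash flow at maturity, so its Macaulay duration equals its maturity: 6 years.

6.000 years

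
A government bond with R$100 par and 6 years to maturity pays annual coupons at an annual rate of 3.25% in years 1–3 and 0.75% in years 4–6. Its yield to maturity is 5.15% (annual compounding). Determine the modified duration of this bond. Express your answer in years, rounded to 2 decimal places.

Periodic yield y = 0.0515. First find Macaulay duration:
  t   CF        PV=CF/(1+0.0515)^t    t·PV
  1         3.25         3.0908         3.0908
  2         3.25         2.9394         5.8789
  3         3.25         2.7955         8.3864
  4         0.75         0.6135         2.4541
  5         0.75         0.5835         2.9173
  6       100.75        74.5400       447.2400
  Σ                     84.5627       469.9675
P = 84.5627; Macaulay duration = 469.9675 / 84.5627 = 5.55762 years.
Modified duration = D_Mac / (1 + y) = 5.55762 / 1.0515 = 5.28542 years.

5.29 years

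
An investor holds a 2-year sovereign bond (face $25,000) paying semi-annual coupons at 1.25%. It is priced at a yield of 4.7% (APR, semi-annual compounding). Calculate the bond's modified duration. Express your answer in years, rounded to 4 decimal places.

1.9352 years

Periodic yield y = 0.0235. First find Macaulay duration:
  t   CF        PV=CF/(1+0.0235)^t    t·PV
  1       156.25       152.6624       152.6624
  2       156.25       149.1572       298.3145
  3       156.25       145.7325       437.1976
  4    25,156.25    22,924.2172    91,696.8687
  Σ                 23,371.7694    92,585.0432
P = 23,371.7694; Macaulay duration = 92,585.0432 / 23,371.7694 = 3.96140 half-year periods = 1.98070 years.
Modified duration = D_Mac / (1 + y) = 1.98070 / 1.0235 = 1.93522 years.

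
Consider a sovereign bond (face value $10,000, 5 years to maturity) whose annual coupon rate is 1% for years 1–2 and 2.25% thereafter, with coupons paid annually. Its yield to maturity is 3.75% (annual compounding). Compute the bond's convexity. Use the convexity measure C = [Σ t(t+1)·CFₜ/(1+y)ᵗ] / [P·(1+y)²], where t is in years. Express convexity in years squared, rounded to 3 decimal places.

26.798

With y = 0.0375:
  t   CF        PV=CF/(1+0.0375)^t    t·PV        t(t+1)·PV
  1       100.00        96.3855        96.3855         192.7711
  2       100.00        92.9017       185.8035         557.4104
  3       225.00       201.4736       604.4209       2,417.6835
  4       225.00       194.1914       776.7658       3,883.8289
  5    10,225.00     8,505.9493    42,529.7465     255,178.4790
  Σ                  9,090.9016    44,193.1222     262,230.1729
P = 9,090.9016.
Convexity = Σ t(t+1)·PV / [P·(1+y)²] = 262,230.1729 / (9,090.9016 × 1.076406) = 26.79782.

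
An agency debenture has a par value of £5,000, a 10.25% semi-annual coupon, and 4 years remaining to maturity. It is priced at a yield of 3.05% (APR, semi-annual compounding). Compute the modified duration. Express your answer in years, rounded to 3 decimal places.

3.408 years

Periodic yield y = 0.01525. First find Macaulay duration:
  t   CF        PV=CF/(1+0.01525)^t    t·PV
  1       256.25       252.4009       252.4009
  2       256.25       248.6096       497.2192
  3       256.25       244.8752       734.6257
  4       256.25       241.1970       964.7880
  5       256.25       237.5740     1,187.8699
  6       256.25       234.0054     1,404.0324
  7       256.25       230.4904     1,613.4330
  8     5,256.25     4,656.8476    37,254.7810
  Σ                  6,346.0001    43,909.1501
P = 6,346.0001; Macaulay duration = 43,909.1501 / 6,346.0001 = 6.91919 half-year periods = 3.45959 years.
Modified duration = D_Mac / (1 + y) = 3.45959 / 1.01525 = 3.40763 years.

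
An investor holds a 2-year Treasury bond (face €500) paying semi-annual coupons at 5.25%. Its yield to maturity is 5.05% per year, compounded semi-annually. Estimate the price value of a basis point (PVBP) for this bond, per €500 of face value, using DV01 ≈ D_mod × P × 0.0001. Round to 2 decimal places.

€0.09

Periodic yield y = 0.02525.
  t   CF        PV=CF/(1+0.02525)^t    t·PV
  1       13.125        12.8018        12.8018
  2       13.125        12.4865        24.9729
  3       13.125        12.1790        36.5369
  4      513.125       464.4127     1,857.6507
  Σ                    501.8799     1,931.9623
P = 501.8799; D_Mac = 3.84945 half-year periods = 1.92473 yrs; D_mod = 1.87732 yrs.
DV01 ≈ 1.87732 × 501.8799 × 0.0001 = 0.094219.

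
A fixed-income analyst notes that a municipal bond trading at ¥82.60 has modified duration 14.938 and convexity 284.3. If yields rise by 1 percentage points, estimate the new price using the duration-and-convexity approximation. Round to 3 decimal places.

Duration effect: -D_mod·Δy = -14.938 × (+0.01) = -0.149380
Convexity effect: ½·C·(Δy)² = 0.5 × 284.3 × (0.01)² = +0.0142150
ΔP/P ≈ -0.149380 + 0.0142150 = -0.135165
New price ≈ 82.60 × (1 - 0.135165) = 71.435371.

¥71.435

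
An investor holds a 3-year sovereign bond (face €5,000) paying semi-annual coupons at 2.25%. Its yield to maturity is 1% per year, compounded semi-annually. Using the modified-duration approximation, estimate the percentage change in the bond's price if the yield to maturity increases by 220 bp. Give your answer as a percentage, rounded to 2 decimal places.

-6.39%

Periodic yield y = 0.005. Modified duration first:
  t   CF        PV=CF/(1+0.005)^t    t·PV
  1        56.25        55.9701        55.9701
  2        56.25        55.6917       111.3834
  3        56.25        55.4146       166.2439
  4        56.25        55.1389       220.5557
  5        56.25        54.8646       274.3230
  6     5,056.25     4,907.1820    29,443.0922
  Σ                  5,184.2620    30,271.5683
P = 5,184.2620; D_Mac = 5.83913 half-year periods = 2.91956 yrs; D_mod = 2.91956/(1+0.005) = 2.90504 yrs.
ΔP/P ≈ -D_mod · Δy = -2.90504 × (+0.022) = -0.063911 = -6.3911%.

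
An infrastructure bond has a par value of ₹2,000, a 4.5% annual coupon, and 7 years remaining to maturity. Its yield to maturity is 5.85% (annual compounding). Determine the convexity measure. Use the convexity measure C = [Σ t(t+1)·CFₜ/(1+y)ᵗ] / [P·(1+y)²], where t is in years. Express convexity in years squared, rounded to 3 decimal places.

With y = 0.0585:
  t   CF        PV=CF/(1+0.0585)^t    t·PV        t(t+1)·PV
  1        90.00        85.0260        85.0260         170.0520
  2        90.00        80.3269       160.6537         481.9612
  3        90.00        75.8874       227.6623         910.6493
  4        90.00        71.6934       286.7735       1,433.8676
  5        90.00        67.7311       338.6556       2,031.9333
  6        90.00        63.9878       383.9269       2,687.4886
  7     2,090.00     1,403.8162     9,826.7134      78,613.7072
  Σ                  1,848.4688    11,309.4114      86,329.6591
P = 1,848.4688.
Convexity = Σ t(t+1)·PV / [P·(1+y)²] = 86,329.6591 / (1,848.4688 × 1.120422) = 41.68369.

41.684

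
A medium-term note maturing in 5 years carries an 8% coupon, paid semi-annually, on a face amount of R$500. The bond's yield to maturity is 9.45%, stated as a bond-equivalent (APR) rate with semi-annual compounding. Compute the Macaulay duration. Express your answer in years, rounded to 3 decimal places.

Periodic yield y = 0.04725. Discount each cash flow and weight by its period:
  t   CF        PV=CF/(1+0.04725)^t    t·PV
  1        20.00        19.0976        19.0976
  2        20.00        18.2360        36.4720
  3        20.00        17.4132        52.2396
  4        20.00        16.6276        66.5102
  5        20.00        15.8774        79.3868
  6        20.00        15.1610        90.9660
  7        20.00        14.4770       101.3387
  8        20.00        13.8238       110.5903
  9        20.00        13.2001       118.8008
  10      520.00       327.7175     3,277.1752
  Σ                    471.6311     3,952.5772
Price P = Σ PV = 471.6311.
Macaulay duration = Σ(t·PV) / P = 3,952.5772 / 471.6311 = 8.38065 half-year periods.
In years: 8.38065 / 2 = 4.19033 years.

4.190 years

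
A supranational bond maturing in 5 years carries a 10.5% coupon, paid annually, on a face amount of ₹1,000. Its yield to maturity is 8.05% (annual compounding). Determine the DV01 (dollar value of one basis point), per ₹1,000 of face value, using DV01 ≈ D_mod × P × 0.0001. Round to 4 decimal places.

Periodic yield y = 0.0805.
  t   CF        PV=CF/(1+0.0805)^t    t·PV
  1       105.00        97.1772        97.1772
  2       105.00        89.9373       179.8746
  3       105.00        83.2367       249.7102
  4       105.00        77.0354       308.1415
  5     1,105.00       750.3060     3,751.5300
  Σ                  1,097.6926     4,586.4335
P = 1,097.6926; D_Mac = 4.17825 yrs; D_mod = 3.86696 yrs.
DV01 ≈ 3.86696 × 1,097.6926 × 0.0001 = 0.424473.

₹0.4245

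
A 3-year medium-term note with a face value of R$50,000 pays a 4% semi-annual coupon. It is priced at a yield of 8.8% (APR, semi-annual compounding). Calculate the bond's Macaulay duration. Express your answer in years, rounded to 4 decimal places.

Periodic yield y = 0.044. Discount each cash flow and weight by its period:
  t   CF        PV=CF/(1+0.044)^t    t·PV
  1     1,000.00       957.8544       957.8544
  2     1,000.00       917.4851     1,834.9701
  3     1,000.00       878.8171     2,636.4513
  4     1,000.00       841.7788     3,367.1154
  5     1,000.00       806.3016     4,031.5079
  6    51,000.00    39,388.2952   236,329.7712
  Σ                 43,790.5322   249,157.6703
Price P = Σ PV = 43,790.5322.
Macaulay duration = Σ(t·PV) / P = 249,157.6703 / 43,790.5322 = 5.68976 half-year periods.
In years: 5.68976 / 2 = 2.84488 years.

2.8449 years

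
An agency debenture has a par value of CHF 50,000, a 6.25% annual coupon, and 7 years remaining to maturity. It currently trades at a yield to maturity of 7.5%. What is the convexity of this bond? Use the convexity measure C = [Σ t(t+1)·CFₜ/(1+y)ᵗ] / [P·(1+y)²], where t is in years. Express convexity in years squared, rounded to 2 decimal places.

37.86

With y = 0.075:
  t   CF        PV=CF/(1+0.075)^t    t·PV        t(t+1)·PV
  1     3,125.00     2,906.9767     2,906.9767       5,813.9535
  2     3,125.00     2,704.1644     5,408.3288      16,224.9865
  3     3,125.00     2,515.5018     7,546.5053      30,186.0214
  4     3,125.00     2,340.0017     9,360.0066      46,800.0331
  5     3,125.00     2,176.7457    10,883.7286      65,302.3718
  6     3,125.00     2,024.8797    12,149.2785      85,044.9493
  7    53,125.00    32,021.3541   224,149.4788   1,793,195.8302
  Σ                 46,689.6242   272,404.3034   2,042,568.1457
P = 46,689.6242.
Convexity = Σ t(t+1)·PV / [P·(1+y)²] = 2,042,568.1457 / (46,689.6242 × 1.155625) = 37.85639.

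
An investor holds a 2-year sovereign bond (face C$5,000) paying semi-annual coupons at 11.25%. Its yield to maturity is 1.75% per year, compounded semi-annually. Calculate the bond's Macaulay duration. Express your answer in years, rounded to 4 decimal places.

1.8598 years

Periodic yield y = 0.00875. Discount each cash flow and weight by its period:
  t   CF        PV=CF/(1+0.00875)^t    t·PV
  1       281.25       278.8104       278.8104
  2       281.25       276.3920       552.7840
  3       281.25       273.9945       821.9836
  4     5,281.25     5,100.3800    20,401.5201
  Σ                  5,929.5769    22,055.0980
Price P = Σ PV = 5,929.5769.
Macaulay duration = Σ(t·PV) / P = 22,055.0980 / 5,929.5769 = 3.71951 half-year periods.
In years: 3.71951 / 2 = 1.85975 years.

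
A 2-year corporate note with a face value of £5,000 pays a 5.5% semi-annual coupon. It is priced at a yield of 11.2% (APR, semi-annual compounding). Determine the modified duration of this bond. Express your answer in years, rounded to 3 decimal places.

Periodic yield y = 0.056. First find Macaulay duration:
  t   CF        PV=CF/(1+0.056)^t    t·PV
  1       137.50       130.2083       130.2083
  2       137.50       123.3033       246.6067
  3       137.50       116.7645       350.2936
  4     5,137.50     4,131.3897    16,525.5588
  Σ                  4,501.6659    17,252.6674
P = 4,501.6659; Macaulay duration = 17,252.6674 / 4,501.6659 = 3.83251 half-year periods = 1.91625 years.
Modified duration = D_Mac / (1 + y) = 1.91625 / 1.056 = 1.81463 years.

1.815 years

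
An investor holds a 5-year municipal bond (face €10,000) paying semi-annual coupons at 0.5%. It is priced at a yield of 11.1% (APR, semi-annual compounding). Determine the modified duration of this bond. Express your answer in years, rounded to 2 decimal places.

Periodic yield y = 0.0555. First find Macaulay duration:
  t   CF        PV=CF/(1+0.0555)^t    t·PV
  1        25.00        23.6855        23.6855
  2        25.00        22.4400        44.8801
  3        25.00        21.2601        63.7803
  4        25.00        20.1422        80.5688
  5        25.00        19.0831        95.4155
  6        25.00        18.0797       108.4780
  7        25.00        17.1290       119.9031
  8        25.00        16.2283       129.8267
  9        25.00        15.3750       138.3752
  10   10,025.00     5,841.1990    58,411.9904
  Σ                  6,014.6220    59,216.9036
P = 6,014.6220; Macaulay duration = 59,216.9036 / 6,014.6220 = 9.84549 half-year periods = 4.92275 years.
Modified duration = D_Mac / (1 + y) = 4.92275 / 1.0555 = 4.66390 years.

4.66 years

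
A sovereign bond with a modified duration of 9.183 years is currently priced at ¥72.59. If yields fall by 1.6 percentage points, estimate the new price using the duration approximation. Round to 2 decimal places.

¥83.26

Duration approximation: ΔP/P ≈ -D_mod · Δy = -9.183 × (-0.016) = +0.146928.
New price ≈ 72.59 × (1 + 0.146928) = 83.25550352.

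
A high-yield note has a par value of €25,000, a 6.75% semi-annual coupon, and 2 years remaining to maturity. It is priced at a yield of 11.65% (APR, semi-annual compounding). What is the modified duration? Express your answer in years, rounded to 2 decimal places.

1.79 years

Periodic yield y = 0.05825. First find Macaulay duration:
  t   CF        PV=CF/(1+0.05825)^t    t·PV
  1       843.75       797.3069       797.3069
  2       843.75       753.4202     1,506.8403
  3       843.75       711.9491     2,135.8473
  4    25,843.75    20,606.4141    82,425.6563
  Σ                 22,869.0902    86,865.6508
P = 22,869.0902; Macaulay duration = 86,865.6508 / 22,869.0902 = 3.79839 half-year periods = 1.89919 years.
Modified duration = D_Mac / (1 + y) = 1.89919 / 1.05825 = 1.79465 years.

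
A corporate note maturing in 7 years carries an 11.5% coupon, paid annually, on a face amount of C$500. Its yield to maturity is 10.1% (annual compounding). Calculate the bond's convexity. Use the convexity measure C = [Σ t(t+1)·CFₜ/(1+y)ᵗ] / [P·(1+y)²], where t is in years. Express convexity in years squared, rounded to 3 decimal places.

With y = 0.101:
  t   CF        PV=CF/(1+0.101)^t    t·PV        t(t+1)·PV
  1        57.50        52.2252        52.2252         104.4505
  2        57.50        47.4344        94.8688         284.6063
  3        57.50        43.0830       129.2490         516.9959
  4        57.50        39.1308       156.5231         782.6157
  5        57.50        35.5411       177.7057       1,066.2339
  6        57.50        32.2808       193.6846       1,355.7925
  7       557.50       284.2717     1,989.9020      15,919.2156
  Σ                    533.9670     2,794.1584      20,029.9105
P = 533.9670.
Convexity = Σ t(t+1)·PV / [P·(1+y)²] = 20,029.9105 / (533.9670 × 1.212201) = 30.94496.

30.945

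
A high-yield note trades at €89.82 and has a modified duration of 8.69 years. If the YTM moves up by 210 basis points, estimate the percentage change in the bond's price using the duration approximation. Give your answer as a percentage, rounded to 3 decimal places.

Duration approximation: ΔP/P ≈ -D_mod · Δy = -8.69 × (+0.021) = -0.182490.
As a percentage: -18.2490%.

-18.249%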